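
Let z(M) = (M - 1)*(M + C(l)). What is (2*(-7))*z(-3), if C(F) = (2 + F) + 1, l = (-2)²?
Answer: 224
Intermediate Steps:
l = 4
C(F) = 3 + F
z(M) = (-1 + M)*(7 + M) (z(M) = (M - 1)*(M + (3 + 4)) = (-1 + M)*(M + 7) = (-1 + M)*(7 + M))
(2*(-7))*z(-3) = (2*(-7))*(-7 + (-3)² + 6*(-3)) = -14*(-7 + 9 - 18) = -14*(-16) = 224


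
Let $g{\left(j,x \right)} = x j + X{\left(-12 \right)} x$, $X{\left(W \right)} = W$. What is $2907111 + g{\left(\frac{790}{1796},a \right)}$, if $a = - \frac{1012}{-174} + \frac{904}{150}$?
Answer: $\frac{946292742642}{325525} \approx 2.907 \cdot 10^{6}$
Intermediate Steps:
$a = \frac{8586}{725}$ ($a = \left(-1012\right) \left(- \frac{1}{174}\right) + 904 \cdot \frac{1}{150} = \frac{506}{87} + \frac{452}{75} = \frac{8586}{725} \approx 11.843$)
$g{\left(j,x \right)} = - 12 x + j x$ ($g{\left(j,x \right)} = x j - 12 x = j x - 12 x = - 12 x + j x$)
$2907111 + g{\left(\frac{790}{1796},a \right)} = 2907111 + \frac{8586 \left(-12 + \frac{790}{1796}\right)}{725} = 2907111 + \frac{8586 \left(-12 + 790 \cdot \frac{1}{1796}\right)}{725} = 2907111 + \frac{8586 \left(-12 + \frac{395}{898}\right)}{725} = 2907111 + \frac{8586}{725} \left(- \frac{10381}{898}\right) = 2907111 - \frac{44565633}{325525} = \frac{946292742642}{325525}$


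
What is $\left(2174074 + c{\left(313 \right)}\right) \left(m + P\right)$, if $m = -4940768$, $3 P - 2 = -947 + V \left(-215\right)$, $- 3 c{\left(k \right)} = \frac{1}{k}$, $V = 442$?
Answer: $- \frac{30455002491310315}{2817} \approx -1.0811 \cdot 10^{13}$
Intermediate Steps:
$c{\left(k \right)} = - \frac{1}{3 k}$
$P = - \frac{95975}{3}$ ($P = \frac{2}{3} + \frac{-947 + 442 \left(-215\right)}{3} = \frac{2}{3} + \frac{-947 - 95030}{3} = \frac{2}{3} + \frac{1}{3} \left(-95977\right) = \frac{2}{3} - \frac{95977}{3} = - \frac{95975}{3} \approx -31992.0$)
$\left(2174074 + c{\left(313 \right)}\right) \left(m + P\right) = \left(2174074 - \frac{1}{3 \cdot 313}\right) \left(-4940768 - \frac{95975}{3}\right) = \left(2174074 - \frac{1}{939}\right) \left(- \frac{14918279}{3}\right) = \frac{2041455485}{939} \left(- \frac{14918279}{3}\right) = - \frac{30455002491310315}{2817}$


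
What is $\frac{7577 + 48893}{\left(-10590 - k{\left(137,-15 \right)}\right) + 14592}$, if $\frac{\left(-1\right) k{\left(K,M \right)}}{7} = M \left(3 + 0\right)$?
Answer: $\frac{56470}{3687} \approx 15.316$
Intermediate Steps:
$k{\left(K,M \right)} = - 21 M$ ($k{\left(K,M \right)} = - 7 M \left(3 + 0\right) = - 7 M 3 = - 7 \cdot 3 M = - 21 M$)
$\frac{7577 + 48893}{\left(-10590 - k{\left(137,-15 \right)}\right) + 14592} = \frac{7577 + 48893}{\left(-10590 - \left(-21\right) \left(-15\right)\right) + 14592} = \frac{56470}{\left(-10590 - 315\right) + 14592} = \frac{56470}{-10905 + 14592} = \frac{56470}{3687}$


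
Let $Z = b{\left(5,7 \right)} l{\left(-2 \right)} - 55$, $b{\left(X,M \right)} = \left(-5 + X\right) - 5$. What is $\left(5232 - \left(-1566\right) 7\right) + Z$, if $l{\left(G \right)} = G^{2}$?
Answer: $16119$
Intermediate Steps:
$b{\left(X,M \right)} = -10 + X$
$Z = -75$ ($Z = \left(-10 + 5\right) \left(-2\right)^{2} - 55 = \left(-5\right) 4 - 55 = -20 - 55 = -75$)
$\left(5232 - \left(-1566\right) 7\right) + Z = \left(5232 - \left(-1566\right) 7\right) - 75 = \left(5232 - -10962\right) - 75 = \left(5232 + 10962\right) - 75 = 16194 - 75 = 16119$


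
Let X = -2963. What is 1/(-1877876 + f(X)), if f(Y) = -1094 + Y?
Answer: -1/1881933 ≈ -5.3137e-7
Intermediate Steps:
1/(-1877876 + f(X)) = 1/(-1877876 + (-1094 - 2963)) = 1/(-1877876 - 4057) = 1/(-1881933) = -1/1881933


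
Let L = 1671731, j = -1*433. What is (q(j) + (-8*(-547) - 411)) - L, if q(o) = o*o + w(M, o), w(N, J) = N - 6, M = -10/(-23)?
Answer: -34046499/23 ≈ -1.4803e+6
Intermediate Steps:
M = 10/23 (M = -10*(-1/23) = 10/23 ≈ 0.43478)
j = -433
w(N, J) = -6 + N
q(o) = -128/23 + o² (q(o) = o*o + (-6 + 10/23) = o² - 128/23 = -128/23 + o²)
(q(j) + (-8*(-547) - 411)) - L = ((-128/23 + (-433)²) + (-8*(-547) - 411)) - 1*1671731 = ((-128/23 + 187489) + (4376 - 411)) - 1671731 = (4312119/23 + 3965) - 1671731 = 4403314/23 - 1671731 = -34046499/23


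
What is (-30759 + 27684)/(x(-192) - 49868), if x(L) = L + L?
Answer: 3075/50252 ≈ 0.061192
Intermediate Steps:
x(L) = 2*L
(-30759 + 27684)/(x(-192) - 49868) = (-30759 + 27684)/(2*(-192) - 49868) = -3075/(-384 - 49868) = -3075/(-50252) = -3075*(-1/50252) = 3075/50252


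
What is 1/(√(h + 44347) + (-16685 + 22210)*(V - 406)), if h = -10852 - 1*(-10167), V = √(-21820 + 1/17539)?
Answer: 17539/(-39342607850 + 17539*√43662 + 16575*I*√745799163409) ≈ -3.9372e-7 - 1.4326e-7*I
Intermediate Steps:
V = 3*I*√745799163409/17539 (V = √(-21820 + 1/17539) = √(-382700979/17539) = 3*I*√745799163409/17539 ≈ 147.72*I)
h = -685 (h = -10852 + 10167 = -685)
1/(√(h + 44347) + (-16685 + 22210)*(V - 406)) = 1/(√(-685 + 44347) + (-16685 + 22210)*(3*I*√745799163409/17539 - 406)) = 1/(√43662 + 5525*(-406 + 3*I*√745799163409/17539)) = 1/(√43662 + (-2243150 + 16575*I*√745799163409/17539)) = 1/(-2243150 + √43662 + 16575*I*√745799163409/17539)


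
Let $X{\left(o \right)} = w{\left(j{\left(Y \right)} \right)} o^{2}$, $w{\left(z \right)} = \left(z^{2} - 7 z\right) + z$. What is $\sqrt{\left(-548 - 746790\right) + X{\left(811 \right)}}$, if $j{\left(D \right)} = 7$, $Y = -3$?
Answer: $\sqrt{3856709} \approx 1963.8$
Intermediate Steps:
$w{\left(z \right)} = z^{2} - 6 z$
$X{\left(o \right)} = 7 o^{2}$ ($X{\left(o \right)} = 7 \left(-6 + 7\right) o^{2} = 7 \cdot 1 o^{2} = 7 o^{2}$)
$\sqrt{\left(-548 - 746790\right) + X{\left(811 \right)}} = \sqrt{\left(-548 - 746790\right) + 7 \cdot 811^{2}} = \sqrt{\left(-548 - 746790\right) + 7 \cdot 657721} = \sqrt{-747338 + 4604047} = \sqrt{3856709}$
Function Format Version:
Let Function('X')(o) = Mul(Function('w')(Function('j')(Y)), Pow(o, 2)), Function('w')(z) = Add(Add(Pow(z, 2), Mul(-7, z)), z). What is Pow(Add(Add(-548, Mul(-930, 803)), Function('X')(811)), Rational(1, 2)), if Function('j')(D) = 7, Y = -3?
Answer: Pow(3856709, Rational(1, 2)) ≈ 1963.8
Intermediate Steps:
Function('w')(z) = Add(Pow(z, 2), Mul(-6, z))
Function('X')(o) = Mul(7, Pow(o, 2)) (Function('X')(o) = Mul(Mul(7, Add(-6, 7)), Pow(o, 2)) = Mul(Mul(7, 1), Pow(o, 2)) = Mul(7, Pow(o, 2)))
Pow(Add(Add(-548, Mul(-930, 803)), Function('X')(811)), Rational(1, 2)) = Pow(Add(Add(-548, Mul(-930, 803)), Mul(7, Pow(811, 2))), Rational(1, 2)) = Pow(Add(Add(-548, -746790), Mul(7, 657721)), Rational(1, 2)) = Pow(Add(-747338, 4604047), Rational(1, 2)) = Pow(3856709, Rational(1, 2))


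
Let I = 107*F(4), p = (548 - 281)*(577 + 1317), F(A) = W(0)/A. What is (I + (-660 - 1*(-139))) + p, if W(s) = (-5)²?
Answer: 2023383/4 ≈ 5.0585e+5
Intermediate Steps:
W(s) = 25
F(A) = 25/A
p = 505698 (p = 267*1894 = 505698)
I = 2675/4 (I = 107*(25/4) = 2675/4 ≈ 668.75)
(I + (-660 - 1*(-139))) + p = (2675/4 + (-660 - 1*(-139))) + 505698 = (2675/4 + (-660 + 139)) + 505698 = (2675/4 - 521) + 505698 = 591/4 + 505698 = 2023383/4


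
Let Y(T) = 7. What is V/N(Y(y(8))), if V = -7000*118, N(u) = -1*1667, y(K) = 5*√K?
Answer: 826000/1667 ≈ 495.50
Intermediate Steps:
N(u) = -1667
V = -826000
V/N(Y(y(8))) = -826000/(-1667) = -826000*(-1/1667) = 826000/1667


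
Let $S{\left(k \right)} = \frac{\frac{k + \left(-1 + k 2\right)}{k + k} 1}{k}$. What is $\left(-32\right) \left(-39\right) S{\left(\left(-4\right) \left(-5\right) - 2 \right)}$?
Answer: $\frac{2756}{27} \approx 102.07$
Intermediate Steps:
$S{\left(k \right)} = \frac{-1 + 3 k}{2 k^{2}}$ ($S{\left(k \right)} = \frac{\frac{k + \left(-1 + 2 k\right)}{2 k} 1}{k} = \frac{\left(-1 + 3 k\right) \frac{1}{2 k} 1}{k} = \frac{\frac{-1 + 3 k}{2 k} 1}{k} = \frac{\frac{1}{2} \frac{1}{k} \left(-1 + 3 k\right)}{k} = \frac{-1 + 3 k}{2 k^{2}}$)
$\left(-32\right) \left(-39\right) S{\left(\left(-4\right) \left(-5\right) - 2 \right)} = \left(-32\right) \left(-39\right) \frac{-1 + 3 \left(\left(-4\right) \left(-5\right) - 2\right)}{2 \left(\left(-4\right) \left(-5\right) - 2\right)^{2}} = 1248 \frac{-1 + 3 \left(20 - 2\right)}{2 \left(20 - 2\right)^{2}} = 1248 \frac{-1 + 3 \cdot 18}{2 \cdot 324} = 1248 \cdot \frac{1}{2} \cdot \frac{1}{324} \left(-1 + 54\right) = 1248 \cdot \frac{1}{2} \cdot \frac{1}{324} \cdot 53 = 1248 \cdot \frac{53}{648} = \frac{2756}{27}$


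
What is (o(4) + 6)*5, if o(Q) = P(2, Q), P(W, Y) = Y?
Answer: 50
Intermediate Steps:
o(Q) = Q
(o(4) + 6)*5 = (4 + 6)*5 = 10*5 = 50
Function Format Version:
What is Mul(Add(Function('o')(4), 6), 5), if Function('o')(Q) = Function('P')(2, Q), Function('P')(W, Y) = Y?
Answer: 50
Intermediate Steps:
Function('o')(Q) = Q
Mul(Add(Function('o')(4), 6), 5) = Mul(Add(4, 6), 5) = Mul(10, 5) = 50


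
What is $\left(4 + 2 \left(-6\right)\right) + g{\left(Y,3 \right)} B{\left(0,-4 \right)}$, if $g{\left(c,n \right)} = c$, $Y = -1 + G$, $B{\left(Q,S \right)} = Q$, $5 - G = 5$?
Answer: $-8$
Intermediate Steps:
$G = 0$ ($G = 5 - 5 = 0$)
$Y = -1$ ($Y = -1 + 0 = -1$)
$\left(4 + 2 \left(-6\right)\right) + g{\left(Y,3 \right)} B{\left(0,-4 \right)} = \left(4 + 2 \left(-6\right)\right) - 0 = \left(4 - 12\right) + 0 = -8 + 0 = -8$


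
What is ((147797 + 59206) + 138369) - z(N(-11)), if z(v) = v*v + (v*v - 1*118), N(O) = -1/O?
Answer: 41804288/121 ≈ 3.4549e+5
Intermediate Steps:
z(v) = -118 + 2*v² (z(v) = v² + (v² - 118) = v² + (-118 + v²) = -118 + 2*v²)
((147797 + 59206) + 138369) - z(N(-11)) = ((147797 + 59206) + 138369) - (-118 + 2*(-1/(-11))²) = (207003 + 138369) - (-118 + 2*(-1*(-1/11))²) = 345372 - (-118 + 2*(1/11)²) = 345372 - (-118 + 2*(1/121)) = 345372 - (-118 + 2/121) = 345372 - 1*(-14276/121) = 345372 + 14276/121 = 41804288/121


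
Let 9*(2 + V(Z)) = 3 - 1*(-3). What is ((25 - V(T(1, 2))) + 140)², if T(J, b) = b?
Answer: 249001/9 ≈ 27667.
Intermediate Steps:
V(Z) = -4/3 (V(Z) = -2 + (3 - 1*(-3))/9 = -2 + (3 + 3)/9 = -2 + (⅑)*6 = -2 + ⅔ = -4/3)
((25 - V(T(1, 2))) + 140)² = ((25 - 1*(-4/3)) + 140)² = ((25 + 4/3) + 140)² = (79/3 + 140)² = (499/3)² = 249001/9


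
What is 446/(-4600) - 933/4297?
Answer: -3104131/9883100 ≈ -0.31408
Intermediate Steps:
446/(-4600) - 933/4297 = 446*(-1/4600) - 933*1/4297 = -223/2300 - 933/4297 = -3104131/9883100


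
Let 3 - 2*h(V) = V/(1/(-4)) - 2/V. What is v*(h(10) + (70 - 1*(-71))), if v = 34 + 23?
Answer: 46341/5 ≈ 9268.2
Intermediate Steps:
h(V) = 3/2 + 1/V + 2*V (h(V) = 3/2 - (V/(1/(-4)) - 2/V)/2 = 3/2 - (V/(-¼) - 2/V)/2 = 3/2 - (V*(-4) - 2/V)/2 = 3/2 - (-4*V - 2/V)/2 = 3/2 + (1/V + 2*V) = 3/2 + 1/V + 2*V)
v = 57
v*(h(10) + (70 - 1*(-71))) = 57*((3/2 + 1/10 + 2*10) + (70 - 1*(-71))) = 57*((3/2 + ⅒ + 20) + (70 + 71)) = 57*(108/5 + 141) = 57*(813/5) = 46341/5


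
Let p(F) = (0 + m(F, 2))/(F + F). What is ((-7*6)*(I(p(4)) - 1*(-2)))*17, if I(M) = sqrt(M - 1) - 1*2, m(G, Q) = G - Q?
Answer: -357*I*sqrt(3) ≈ -618.34*I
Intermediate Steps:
p(F) = (-2 + F)/(2*F) (p(F) = (0 + (F - 1*2))/(F + F) = (0 + (F - 2))/((2*F)) = (0 + (-2 + F))*(1/(2*F)) = (-2 + F)*(1/(2*F)) = (-2 + F)/(2*F))
I(M) = -2 + sqrt(-1 + M) (I(M) = sqrt(-1 + M) - 2 = -2 + sqrt(-1 + M))
((-7*6)*(I(p(4)) - 1*(-2)))*17 = ((-7*6)*((-2 + sqrt(-1 + (1/2)*(-2 + 4)/4)) - 1*(-2)))*17 = -42*((-2 + sqrt(-1 + (1/2)*(1/4)*2)) + 2)*17 = -42*((-2 + sqrt(-1 + 1/4)) + 2)*17 = -42*((-2 + sqrt(-3/4)) + 2)*17 = -42*((-2 + I*sqrt(3)/2) + 2)*17 = -21*I*sqrt(3)*17 = -357*I*sqrt(3)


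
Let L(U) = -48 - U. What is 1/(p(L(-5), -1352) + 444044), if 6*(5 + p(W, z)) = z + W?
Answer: 2/887613 ≈ 2.2532e-6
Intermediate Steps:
p(W, z) = -5 + W/6 + z/6 (p(W, z) = -5 + (z + W)/6 = -5 + (W + z)/6 = -5 + (W/6 + z/6) = -5 + W/6 + z/6)
1/(p(L(-5), -1352) + 444044) = 1/((-5 + (-48 - 1*(-5))/6 + (1/6)*(-1352)) + 444044) = 1/((-5 + (-48 + 5)/6 - 676/3) + 444044) = 1/((-5 + (1/6)*(-43) - 676/3) + 444044) = 1/((-5 - 43/6 - 676/3) + 444044) = 1/(-475/2 + 444044) = 1/(887613/2) = 2/887613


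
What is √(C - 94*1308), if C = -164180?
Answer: 2*I*√71783 ≈ 535.85*I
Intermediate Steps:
√(C - 94*1308) = √(-164180 - 94*1308) = √(-164180 - 122952) = √(-287132) = 2*I*√71783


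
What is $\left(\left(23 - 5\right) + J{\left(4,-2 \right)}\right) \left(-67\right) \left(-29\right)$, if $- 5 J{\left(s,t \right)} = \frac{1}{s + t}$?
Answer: $\frac{347797}{10} \approx 34780.0$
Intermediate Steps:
$J{\left(s,t \right)} = - \frac{1}{5 \left(s + t\right)}$
$\left(\left(23 - 5\right) + J{\left(4,-2 \right)}\right) \left(-67\right) \left(-29\right) = \left(\left(23 - 5\right) - \frac{1}{5 \cdot 4 + 5 \left(-2\right)}\right) \left(-67\right) \left(-29\right) = \left(18 - \frac{1}{20 - 10}\right) \left(-67\right) \left(-29\right) = \left(18 - \frac{1}{10}\right) \left(-67\right) \left(-29\right) = \frac{179}{10} \left(-67\right) \left(-29\right) = \left(- \frac{11993}{10}\right) \left(-29\right) = \frac{347797}{10}$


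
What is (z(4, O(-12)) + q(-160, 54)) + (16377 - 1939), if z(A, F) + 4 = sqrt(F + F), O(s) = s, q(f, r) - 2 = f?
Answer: 14276 + 2*I*sqrt(6) ≈ 14276.0 + 4.899*I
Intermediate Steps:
q(f, r) = 2 + f
z(A, F) = -4 + sqrt(2)*sqrt(F) (z(A, F) = -4 + sqrt(F + F) = -4 + sqrt(2*F) = -4 + sqrt(2)*sqrt(F))
(z(4, O(-12)) + q(-160, 54)) + (16377 - 1939) = ((-4 + sqrt(2)*sqrt(-12)) + (2 - 160)) + (16377 - 1939) = ((-4 + sqrt(2)*(2*I*sqrt(3))) - 158) + 14438 = ((-4 + 2*I*sqrt(6)) - 158) + 14438 = (-162 + 2*I*sqrt(6)) + 14438 = 14276 + 2*I*sqrt(6)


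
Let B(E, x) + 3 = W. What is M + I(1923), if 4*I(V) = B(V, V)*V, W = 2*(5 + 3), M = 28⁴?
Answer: 2483623/4 ≈ 6.2091e+5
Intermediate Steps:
M = 614656
W = 16 (W = 2*8 = 16)
B(E, x) = 13 (B(E, x) = -3 + 16 = 13)
I(V) = 13*V/4 (I(V) = (13*V)/4 = 13*V/4)
M + I(1923) = 614656 + (13/4)*1923 = 614656 + 24999/4 = 2483623/4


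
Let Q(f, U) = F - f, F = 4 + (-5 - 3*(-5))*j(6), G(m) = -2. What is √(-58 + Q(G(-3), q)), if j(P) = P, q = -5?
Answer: 2*√2 ≈ 2.8284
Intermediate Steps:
F = 64 (F = 4 + (-5 - 3*(-5))*6 = 4 + (-5 + 15)*6 = 4 + 10*6 = 4 + 60 = 64)
Q(f, U) = 64 - f
√(-58 + Q(G(-3), q)) = √(-58 + (64 - 1*(-2))) = √(-58 + (64 + 2)) = √(-58 + 66) = √8 = 2*√2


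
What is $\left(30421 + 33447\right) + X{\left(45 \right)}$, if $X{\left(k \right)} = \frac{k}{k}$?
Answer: $63869$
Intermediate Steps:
$X{\left(k \right)} = 1$
$\left(30421 + 33447\right) + X{\left(45 \right)} = \left(30421 + 33447\right) + 1 = 63868 + 1 = 63869$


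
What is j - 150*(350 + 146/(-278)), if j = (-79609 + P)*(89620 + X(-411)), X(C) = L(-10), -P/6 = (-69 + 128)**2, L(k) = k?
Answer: -1251751902600/139 ≈ -9.0054e+9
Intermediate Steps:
P = -20886 (P = -6*(-69 + 128)**2 = -6*59**2 = -6*3481 = -20886)
X(C) = -10
j = -9005356950 (j = (-79609 - 20886)*(89620 - 10) = -100495*89610 = -9005356950)
j - 150*(350 + 146/(-278)) = -9005356950 - 150*(350 + 146/(-278)) = -9005356950 - 150*(350 + 146*(-1/278)) = -9005356950 - 150*(350 - 73/139) = -9005356950 - 150*48577/139 = -9005356950 - 1*7286550/139 = -9005356950 - 7286550/139 = -1251751902600/139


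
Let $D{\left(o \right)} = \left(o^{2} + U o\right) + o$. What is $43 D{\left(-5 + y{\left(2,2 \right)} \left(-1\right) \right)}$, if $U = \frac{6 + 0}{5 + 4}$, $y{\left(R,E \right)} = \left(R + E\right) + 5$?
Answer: $\frac{22274}{3} \approx 7424.7$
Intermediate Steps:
$y{\left(R,E \right)} = 5 + E + R$ ($y{\left(R,E \right)} = \left(E + R\right) + 5 = 5 + E + R$)
$U = \frac{2}{3}$ ($U = \frac{6}{9} = 6 \cdot \frac{1}{9} = \frac{2}{3} \approx 0.66667$)
$D{\left(o \right)} = o^{2} + \frac{5 o}{3}$ ($D{\left(o \right)} = \left(o^{2} + \frac{2 o}{3}\right) + o = o^{2} + \frac{5 o}{3}$)
$43 D{\left(-5 + y{\left(2,2 \right)} \left(-1\right) \right)} = 43 \frac{\left(-5 + \left(5 + 2 + 2\right) \left(-1\right)\right) \left(5 + 3 \left(-5 + \left(5 + 2 + 2\right) \left(-1\right)\right)\right)}{3} = 43 \frac{\left(-5 + 9 \left(-1\right)\right) \left(5 + 3 \left(-5 + 9 \left(-1\right)\right)\right)}{3} = 43 \frac{\left(-5 - 9\right) \left(5 + 3 \left(-5 - 9\right)\right)}{3} = 43 \cdot \frac{1}{3} \left(-14\right) \left(5 + 3 \left(-14\right)\right) = 43 \cdot \frac{1}{3} \left(-14\right) \left(5 - 42\right) = 43 \cdot \frac{1}{3} \left(-14\right) \left(-37\right) = 43 \cdot \frac{518}{3} = \frac{22274}{3}$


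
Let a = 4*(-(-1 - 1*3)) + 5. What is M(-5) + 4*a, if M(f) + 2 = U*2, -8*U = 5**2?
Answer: 303/4 ≈ 75.750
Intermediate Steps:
U = -25/8 (U = -1/8*5**2 = -1/8*25 = -25/8 ≈ -3.1250)
a = 21 (a = 4*(-(-1 - 3)) + 5 = 4*(-1*(-4)) + 5 = 4*4 + 5 = 16 + 5 = 21)
M(f) = -33/4 (M(f) = -2 - 25/8*2 = -2 - 25/4 = -33/4)
M(-5) + 4*a = -33/4 + 4*21 = -33/4 + 84 = 303/4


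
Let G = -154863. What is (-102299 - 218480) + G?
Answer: -475642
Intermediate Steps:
(-102299 - 218480) + G = (-102299 - 218480) - 154863 = -320779 - 154863 = -475642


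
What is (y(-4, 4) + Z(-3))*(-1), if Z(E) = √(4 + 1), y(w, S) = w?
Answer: 4 - √5 ≈ 1.7639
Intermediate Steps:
Z(E) = √5
(y(-4, 4) + Z(-3))*(-1) = (-4 + √5)*(-1) = 4 - √5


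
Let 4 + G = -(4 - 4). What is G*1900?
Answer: -7600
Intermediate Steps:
G = -4 (G = -4 - (4 - 4) = -4 - 1*0 = -4 + 0 = -4)
G*1900 = -4*1900 = -7600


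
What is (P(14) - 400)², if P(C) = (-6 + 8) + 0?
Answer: 158404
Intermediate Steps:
P(C) = 2 (P(C) = 2 + 0 = 2)
(P(14) - 400)² = (2 - 400)² = (-398)² = 158404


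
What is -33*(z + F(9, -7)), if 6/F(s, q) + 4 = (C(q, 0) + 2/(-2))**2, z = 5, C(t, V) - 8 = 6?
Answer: -831/5 ≈ -166.20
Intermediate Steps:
C(t, V) = 14 (C(t, V) = 8 + 6 = 14)
F(s, q) = 2/55 (F(s, q) = 6/(-4 + (14 + 2/(-2))**2) = 6/(-4 + (14 + 2*(-1/2))**2) = 6/(-4 + (14 - 1)**2) = 6/(-4 + 13**2) = 6/(-4 + 169) = 6/165 = 6*(1/165) = 2/55)
-33*(z + F(9, -7)) = -33*(5 + 2/55) = -33*277/55 = -831/5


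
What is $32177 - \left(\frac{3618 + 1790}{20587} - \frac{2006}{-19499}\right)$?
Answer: $\frac{759796167911}{23613289} \approx 32177.0$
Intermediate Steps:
$32177 - \left(\frac{3618 + 1790}{20587} - \frac{2006}{-19499}\right) = 32177 - \left(5408 \cdot \frac{1}{20587} - - \frac{118}{1147}\right) = 32177 - \left(\frac{5408}{20587} + \frac{118}{1147}\right) = 32177 - \frac{8632242}{23613289} = \frac{759796167911}{23613289}$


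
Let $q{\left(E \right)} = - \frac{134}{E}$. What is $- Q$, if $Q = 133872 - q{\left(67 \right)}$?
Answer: $-133874$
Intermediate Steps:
$Q = 133874$ ($Q = 133872 - - \frac{134}{67} = 133872 - \left(-134\right) \frac{1}{67} = 133872 - -2 = 133872 + 2 = 133874$)
$- Q = \left(-1\right) 133874 = -133874$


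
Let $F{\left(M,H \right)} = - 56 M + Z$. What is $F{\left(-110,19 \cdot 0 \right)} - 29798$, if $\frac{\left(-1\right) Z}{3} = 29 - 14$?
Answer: $-23683$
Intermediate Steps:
$Z = -45$ ($Z = - 3 \left(29 - 14\right) = \left(-3\right) 15 = -45$)
$F{\left(M,H \right)} = -45 - 56 M$ ($F{\left(M,H \right)} = - 56 M - 45 = -45 - 56 M$)
$F{\left(-110,19 \cdot 0 \right)} - 29798 = \left(-45 - -6160\right) - 29798 = \left(-45 + 6160\right) - 29798 = 6115 - 29798 = -23683$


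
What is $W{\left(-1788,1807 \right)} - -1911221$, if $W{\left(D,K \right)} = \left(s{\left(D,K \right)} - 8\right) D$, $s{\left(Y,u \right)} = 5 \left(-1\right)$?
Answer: $1934465$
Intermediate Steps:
$s{\left(Y,u \right)} = -5$
$W{\left(D,K \right)} = - 13 D$ ($W{\left(D,K \right)} = \left(-5 - 8\right) D = - 13 D$)
$W{\left(-1788,1807 \right)} - -1911221 = \left(-13\right) \left(-1788\right) - -1911221 = 23244 + 1911221 = 1934465$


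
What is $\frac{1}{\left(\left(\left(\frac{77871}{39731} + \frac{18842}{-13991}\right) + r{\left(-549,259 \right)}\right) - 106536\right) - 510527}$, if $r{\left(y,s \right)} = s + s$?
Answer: $- \frac{555876421}{342722487103786} \approx -1.6219 \cdot 10^{-6}$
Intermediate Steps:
$r{\left(y,s \right)} = 2 s$
$\frac{1}{\left(\left(\left(\frac{77871}{39731} + \frac{18842}{-13991}\right) + r{\left(-549,259 \right)}\right) - 106536\right) - 510527} = \frac{1}{\left(\left(\left(\frac{77871}{39731} + \frac{18842}{-13991}\right) + 2 \cdot 259\right) - 106536\right) - 510527} = \frac{1}{\left(\left(\left(77871 \cdot \frac{1}{39731} + 18842 \left(- \frac{1}{13991}\right)\right) + 518\right) - 106536\right) - 510527} = \frac{1}{\left(\left(\left(\frac{77871}{39731} - \frac{18842}{13991}\right) + 518\right) - 106536\right) - 510527} = \frac{1}{\left(\left(\frac{340881659}{555876421} + 518\right) - 106536\right) - 510527} = \frac{1}{\left(\frac{288284867737}{555876421} - 106536\right) - 510527} = \frac{1}{- \frac{58932565519919}{555876421} - 510527} = \frac{1}{- \frac{342722487103786}{555876421}} = - \frac{555876421}{342722487103786}$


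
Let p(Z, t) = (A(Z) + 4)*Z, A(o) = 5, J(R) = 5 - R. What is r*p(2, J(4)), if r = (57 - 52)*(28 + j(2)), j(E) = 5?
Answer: 2970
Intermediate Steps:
p(Z, t) = 9*Z (p(Z, t) = (5 + 4)*Z = 9*Z)
r = 165 (r = (57 - 52)*(28 + 5) = 5*33 = 165)
r*p(2, J(4)) = 165*(9*2) = 165*18 = 2970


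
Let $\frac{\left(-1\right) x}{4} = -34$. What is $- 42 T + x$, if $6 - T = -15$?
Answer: $-746$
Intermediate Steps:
$x = 136$ ($x = \left(-4\right) \left(-34\right) = 136$)
$T = 21$ ($T = 6 - -15 = 6 + 15 = 21$)
$- 42 T + x = \left(-42\right) 21 + 136 = -882 + 136 = -746$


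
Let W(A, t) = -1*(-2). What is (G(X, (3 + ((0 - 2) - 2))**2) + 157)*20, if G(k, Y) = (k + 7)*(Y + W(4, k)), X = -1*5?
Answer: 3260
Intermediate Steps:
W(A, t) = 2
X = -5
G(k, Y) = (2 + Y)*(7 + k) (G(k, Y) = (k + 7)*(Y + 2) = (7 + k)*(2 + Y) = (2 + Y)*(7 + k))
(G(X, (3 + ((0 - 2) - 2))**2) + 157)*20 = ((14 + 2*(-5) + 7*(3 + ((0 - 2) - 2))**2 + (3 + ((0 - 2) - 2))**2*(-5)) + 157)*20 = ((14 - 10 + 7*(3 + (-2 - 2))**2 + (3 + (-2 - 2))**2*(-5)) + 157)*20 = ((14 - 10 + 7*(3 - 4)**2 + (3 - 4)**2*(-5)) + 157)*20 = ((14 - 10 + 7*(-1)**2 + (-1)**2*(-5)) + 157)*20 = ((14 - 10 + 7*1 + 1*(-5)) + 157)*20 = ((14 - 10 + 7 - 5) + 157)*20 = (6 + 157)*20 = 163*20 = 3260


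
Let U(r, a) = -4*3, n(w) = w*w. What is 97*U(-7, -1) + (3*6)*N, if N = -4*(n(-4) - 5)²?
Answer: -9876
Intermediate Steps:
n(w) = w²
U(r, a) = -12
N = -484 (N = -4*((-4)² - 5)² = -4*(16 - 5)² = -4*11² = -4*121 = -484)
97*U(-7, -1) + (3*6)*N = 97*(-12) + (3*6)*(-484) = -1164 + 18*(-484) = -1164 - 8712 = -9876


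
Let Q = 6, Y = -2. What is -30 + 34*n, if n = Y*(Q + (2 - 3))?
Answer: -370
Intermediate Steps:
n = -10 (n = -2*(6 + (2 - 3)) = -2*(6 - 1) = -2*5 = -10)
-30 + 34*n = -30 + 34*(-10) = -30 - 340 = -370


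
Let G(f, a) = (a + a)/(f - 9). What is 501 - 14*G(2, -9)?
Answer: 465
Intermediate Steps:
G(f, a) = 2*a/(-9 + f) (G(f, a) = (2*a)/(-9 + f) = 2*a/(-9 + f))
501 - 14*G(2, -9) = 501 - 28*(-9)/(-9 + 2) = 501 - 28*(-9)/(-7) = 501 - 28*(-9)*(-1)/7 = 501 - 14*18/7 = 501 - 36 = 465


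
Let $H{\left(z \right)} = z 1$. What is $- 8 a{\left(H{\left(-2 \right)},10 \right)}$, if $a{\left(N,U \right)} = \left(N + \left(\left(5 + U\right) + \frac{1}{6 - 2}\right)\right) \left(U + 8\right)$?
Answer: $-1908$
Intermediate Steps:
$H{\left(z \right)} = z$
$a{\left(N,U \right)} = \left(8 + U\right) \left(\frac{21}{4} + N + U\right)$ ($a{\left(N,U \right)} = \left(N + \left(\left(5 + U\right) + \frac{1}{4}\right)\right) \left(8 + U\right) = \left(N + \left(\frac{21}{4} + U\right)\right) \left(8 + U\right) = \left(\frac{21}{4} + N + U\right) \left(8 + U\right) = \left(8 + U\right) \left(\frac{21}{4} + N + U\right)$)
$- 8 a{\left(H{\left(-2 \right)},10 \right)} = - 8 \left(42 + 10^{2} + 8 \left(-2\right) + \frac{53}{4} \cdot 10 - 20\right) = - 8 \left(42 + 100 - 16 + \frac{265}{2} - 20\right) = \left(-8\right) \frac{477}{2} = -1908$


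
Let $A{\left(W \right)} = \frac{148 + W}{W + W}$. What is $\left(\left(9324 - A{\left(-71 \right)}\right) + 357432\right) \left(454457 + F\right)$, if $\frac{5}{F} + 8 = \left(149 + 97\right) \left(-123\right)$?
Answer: $\frac{716331482734496953}{4297772} \approx 1.6668 \cdot 10^{11}$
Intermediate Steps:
$A{\left(W \right)} = \frac{148 + W}{2 W}$
$F = - \frac{5}{30266}$ ($F = \frac{5}{-8 + \left(149 + 97\right) \left(-123\right)} = \frac{5}{-8 + 246 \left(-123\right)} = \frac{5}{-8 - 30258} = \frac{5}{-30266} = 5 \left(- \frac{1}{30266}\right) = - \frac{5}{30266} \approx -0.0001652$)
$\left(\left(9324 - A{\left(-71 \right)}\right) + 357432\right) \left(454457 + F\right) = \left(\left(9324 - \frac{148 - 71}{2 \left(-71\right)}\right) + 357432\right) \left(454457 - \frac{5}{30266}\right) = \left(\left(9324 - \frac{1}{2} \left(- \frac{1}{71}\right) 77\right) + 357432\right) \frac{13754595557}{30266} = \left(\left(9324 - - \frac{77}{142}\right) + 357432\right) \frac{13754595557}{30266} = \left(\left(9324 + \frac{77}{142}\right) + 357432\right) \frac{13754595557}{30266} = \left(\frac{1324085}{142} + 357432\right) \frac{13754595557}{30266} = \frac{52079429}{142} \cdot \frac{13754595557}{30266} = \frac{716331482734496953}{4297772}$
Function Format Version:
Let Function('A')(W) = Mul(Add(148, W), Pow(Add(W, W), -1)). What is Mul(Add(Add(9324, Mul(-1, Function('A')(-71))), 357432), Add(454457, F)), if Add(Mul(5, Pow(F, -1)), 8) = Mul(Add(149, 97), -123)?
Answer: Rational(716331482734496953, 4297772) ≈ 1.6668e+11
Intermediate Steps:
Function('A')(W) = Mul(Rational(1, 2), Pow(W, -1), Add(148, W)) (Function('A')(W) = Mul(Add(148, W), Pow(Mul(2, W), -1)) = Mul(Add(148, W), Mul(Rational(1, 2), Pow(W, -1))) = Mul(Rational(1, 2), Pow(W, -1), Add(148, W)))
F = Rational(-5, 30266) (F = Mul(5, Pow(Add(-8, Mul(Add(149, 97), -123)), -1)) = Mul(5, Pow(Add(-8, Mul(246, -123)), -1)) = Mul(5, Pow(Add(-8, -30258), -1)) = Mul(5, Pow(-30266, -1)) = Mul(5, Rational(-1, 30266)) = Rational(-5, 30266) ≈ -0.00016520)
Mul(Add(Add(9324, Mul(-1, Function('A')(-71))), 357432), Add(454457, F)) = Mul(Add(Add(9324, Mul(-1, Mul(Rational(1, 2), Pow(-71, -1), Add(148, -71)))), 357432), Add(454457, Rational(-5, 30266))) = Mul(Add(Add(9324, Mul(-1, Mul(Rational(1, 2), Rational(-1, 71), 77))), 357432), Rational(13754595557, 30266)) = Mul(Add(Add(9324, Mul(-1, Rational(-77, 142))), 357432), Rational(13754595557, 30266)) = Mul(Add(Add(9324, Rational(77, 142)), 357432), Rational(13754595557, 30266)) = Mul(Add(Rational(1324085, 142), 357432), Rational(13754595557, 30266)) = Mul(Rational(52079429, 142), Rational(13754595557, 30266)) = Rational(716331482734496953, 4297772)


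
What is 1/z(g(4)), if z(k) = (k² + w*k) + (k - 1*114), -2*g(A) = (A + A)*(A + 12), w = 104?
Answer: -1/2738 ≈ -0.00036523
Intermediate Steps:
g(A) = -A*(12 + A) (g(A) = -(A + A)*(A + 12)/2 = -2*A*(12 + A)/2 = -A*(12 + A))
z(k) = -114 + k² + 105*k (z(k) = (k² + 104*k) + (k - 1*114) = (k² + 104*k) + (k - 114) = (k² + 104*k) + (-114 + k) = -114 + k² + 105*k)
1/z(g(4)) = 1/(-114 + (-1*4*(12 + 4))² + 105*(-1*4*(12 + 4))) = 1/(-114 + (-1*4*16)² + 105*(-1*4*16)) = 1/(-114 + (-64)² + 105*(-64)) = 1/(-114 + 4096 - 6720) = 1/(-2738) = -1/2738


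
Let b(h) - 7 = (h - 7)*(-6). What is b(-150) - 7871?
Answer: -6922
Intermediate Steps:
b(h) = 49 - 6*h (b(h) = 7 + (h - 7)*(-6) = 7 + (-7 + h)*(-6) = 7 + (42 - 6*h) = 49 - 6*h)
b(-150) - 7871 = (49 - 6*(-150)) - 7871 = (49 + 900) - 7871 = 949 - 7871 = -6922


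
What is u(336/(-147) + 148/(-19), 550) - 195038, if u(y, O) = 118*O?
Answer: -130138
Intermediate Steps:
u(336/(-147) + 148/(-19), 550) - 195038 = 118*550 - 195038 = 64900 - 195038 = -130138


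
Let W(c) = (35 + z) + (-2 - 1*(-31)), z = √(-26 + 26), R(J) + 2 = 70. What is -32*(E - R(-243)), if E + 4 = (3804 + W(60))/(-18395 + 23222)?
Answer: 10997632/4827 ≈ 2278.4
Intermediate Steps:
R(J) = 68 (R(J) = -2 + 70 = 68)
z = 0 (z = √0 = 0)
W(c) = 64 (W(c) = (35 + 0) + (-2 - 1*(-31)) = 35 + (-2 + 31) = 35 + 29 = 64)
E = -15440/4827 (E = -4 + (3804 + 64)/(-18395 + 23222) = -4 + 3868/4827 = -15440/4827 ≈ -3.1987)
-32*(E - R(-243)) = -32*(-15440/4827 - 1*68) = -32*(-15440/4827 - 68) = -32*(-343676/4827) = 10997632/4827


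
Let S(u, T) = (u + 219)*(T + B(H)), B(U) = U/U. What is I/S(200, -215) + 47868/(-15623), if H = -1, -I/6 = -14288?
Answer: -2815730316/700425959 ≈ -4.0200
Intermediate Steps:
I = 85728 (I = -6*(-14288) = 85728)
B(U) = 1
S(u, T) = (1 + T)*(219 + u) (S(u, T) = (u + 219)*(T + 1) = (219 + u)*(1 + T) = (1 + T)*(219 + u))
I/S(200, -215) + 47868/(-15623) = 85728/(219 + 200 + 219*(-215) - 215*200) + 47868/(-15623) = 85728/(219 + 200 - 47085 - 43000) + 47868*(-1/15623) = 85728/(-89666) - 47868/15623 = 85728*(-1/89666) - 47868/15623 = -42864/44833 - 47868/15623 = -2815730316/700425959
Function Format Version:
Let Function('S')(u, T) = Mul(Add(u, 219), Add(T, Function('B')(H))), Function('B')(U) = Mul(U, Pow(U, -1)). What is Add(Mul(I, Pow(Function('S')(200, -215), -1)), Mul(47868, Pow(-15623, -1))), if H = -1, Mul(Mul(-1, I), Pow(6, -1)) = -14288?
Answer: Rational(-2815730316, 700425959) ≈ -4.0200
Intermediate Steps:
I = 85728 (I = Mul(-6, -14288) = 85728)
Function('B')(U) = 1
Function('S')(u, T) = Mul(Add(1, T), Add(219, u)) (Function('S')(u, T) = Mul(Add(u, 219), Add(T, 1)) = Mul(Add(219, u), Add(1, T)) = Mul(Add(1, T), Add(219, u)))
Add(Mul(I, Pow(Function('S')(200, -215), -1)), Mul(47868, Pow(-15623, -1))) = Add(Mul(85728, Pow(Add(219, 200, Mul(219, -215), Mul(-215, 200)), -1)), Mul(47868, Pow(-15623, -1))) = Add(Mul(85728, Pow(Add(219, 200, -47085, -43000), -1)), Mul(47868, Rational(-1, 15623))) = Add(Mul(85728, Pow(-89666, -1)), Rational(-47868, 15623)) = Add(Mul(85728, Rational(-1, 89666)), Rational(-47868, 15623)) = Add(Rational(-42864, 44833), Rational(-47868, 15623)) = Rational(-2815730316, 700425959)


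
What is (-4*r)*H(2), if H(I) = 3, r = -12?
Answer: 144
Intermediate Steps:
(-4*r)*H(2) = -4*(-12)*3 = 48*3 = 144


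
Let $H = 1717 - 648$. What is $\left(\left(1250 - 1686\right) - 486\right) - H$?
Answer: $-1991$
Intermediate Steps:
$H = 1069$ ($H = 1717 - 648 = 1069$)
$\left(\left(1250 - 1686\right) - 486\right) - H = \left(\left(1250 - 1686\right) - 486\right) - 1069 = \left(-436 - 486\right) - 1069 = -922 - 1069 = -1991$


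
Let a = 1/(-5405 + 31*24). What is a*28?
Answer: -28/4661 ≈ -0.0060073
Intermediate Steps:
a = -1/4661 (a = 1/(-5405 + 744) = 1/(-4661) = -1/4661 ≈ -0.00021455)
a*28 = -1/4661*28 = -28/4661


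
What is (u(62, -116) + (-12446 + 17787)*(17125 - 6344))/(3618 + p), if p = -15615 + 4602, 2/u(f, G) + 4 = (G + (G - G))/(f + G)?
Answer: -1439532998/184875 ≈ -7786.5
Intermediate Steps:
u(f, G) = 2/(-4 + G/(G + f)) (u(f, G) = 2/(-4 + (G + (G - G))/(f + G)) = 2/(-4 + (G + 0)/(G + f)) = 2/(-4 + G/(G + f)))
p = -11013
(u(62, -116) + (-12446 + 17787)*(17125 - 6344))/(3618 + p) = (2*(-1*(-116) - 1*62)/(3*(-116) + 4*62) + (-12446 + 17787)*(17125 - 6344))/(3618 - 11013) = (2*(116 - 62)/(-348 + 248) + 5341*10781)/(-7395) = (2*54/(-100) + 57581321)*(-1/7395) = (2*(-1/100)*54 + 57581321)*(-1/7395) = (-27/25 + 57581321)*(-1/7395) = (1439532998/25)*(-1/7395) = -1439532998/184875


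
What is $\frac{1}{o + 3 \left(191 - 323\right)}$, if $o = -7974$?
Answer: $- \frac{1}{8370} \approx -0.00011947$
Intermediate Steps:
$\frac{1}{o + 3 \left(191 - 323\right)} = \frac{1}{-7974 + 3 \left(191 - 323\right)} = \frac{1}{-7974 + 3 \left(-132\right)} = \frac{1}{-7974 - 396} = \frac{1}{-8370} = - \frac{1}{8370}$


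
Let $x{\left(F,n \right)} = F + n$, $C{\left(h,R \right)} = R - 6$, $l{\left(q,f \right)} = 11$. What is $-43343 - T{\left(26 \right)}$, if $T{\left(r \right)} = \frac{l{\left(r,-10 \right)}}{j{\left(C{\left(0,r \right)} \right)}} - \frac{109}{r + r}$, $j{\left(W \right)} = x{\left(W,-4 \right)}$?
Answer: $- \frac{9015051}{208} \approx -43342.0$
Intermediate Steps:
$C{\left(h,R \right)} = -6 + R$ ($C{\left(h,R \right)} = R - 6 = -6 + R$)
$j{\left(W \right)} = -4 + W$ ($j{\left(W \right)} = W - 4 = -4 + W$)
$T{\left(r \right)} = \frac{11}{-10 + r} - \frac{109}{2 r}$ ($T{\left(r \right)} = \frac{11}{-4 + \left(-6 + r\right)} - \frac{109}{r + r} = \frac{11}{-10 + r} - \frac{109}{2 r}$)
$-43343 - T{\left(26 \right)} = -43343 - \frac{1090 - 2262}{2 \cdot 26 \left(-10 + 26\right)} = -43343 - \frac{1}{2} \cdot \frac{1}{26} \cdot \frac{1}{16} \left(1090 - 2262\right) = -43343 - \frac{1}{2} \cdot \frac{1}{26} \cdot \frac{1}{16} \left(-1172\right) = -43343 - - \frac{293}{208} = -43343 + \frac{293}{208} = - \frac{9015051}{208}$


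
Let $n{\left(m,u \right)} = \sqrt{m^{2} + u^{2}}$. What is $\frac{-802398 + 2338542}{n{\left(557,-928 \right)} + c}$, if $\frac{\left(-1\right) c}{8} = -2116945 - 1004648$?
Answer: $\frac{38361730859136}{623637941718103} - \frac{1536144 \sqrt{1171433}}{623637941718103} \approx 0.06151$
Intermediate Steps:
$c = 24972744$ ($c = - 8 \left(-2116945 - 1004648\right) = \left(-8\right) \left(-3121593\right) = 24972744$)
$\frac{-802398 + 2338542}{n{\left(557,-928 \right)} + c} = \frac{-802398 + 2338542}{\sqrt{557^{2} + \left(-928\right)^{2}} + 24972744} = \frac{1536144}{\sqrt{310249 + 861184} + 24972744} = \frac{1536144}{\sqrt{1171433} + 24972744} = \frac{1536144}{24972744 + \sqrt{1171433}}$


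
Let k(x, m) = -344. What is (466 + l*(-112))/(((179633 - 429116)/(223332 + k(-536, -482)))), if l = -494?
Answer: -4147130824/83161 ≈ -49869.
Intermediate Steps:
(466 + l*(-112))/(((179633 - 429116)/(223332 + k(-536, -482)))) = (466 - 494*(-112))/(((179633 - 429116)/(223332 - 344))) = (466 + 55328)/((-249483/222988)) = 55794/((-249483*1/222988)) = 55794/(-249483/222988) = 55794*(-222988/249483) = -4147130824/83161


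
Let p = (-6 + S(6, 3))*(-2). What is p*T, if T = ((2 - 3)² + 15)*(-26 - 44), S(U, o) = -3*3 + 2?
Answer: -29120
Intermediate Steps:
S(U, o) = -7 (S(U, o) = -9 + 2 = -7)
p = 26 (p = (-6 - 7)*(-2) = -13*(-2) = 26)
T = -1120 (T = ((-1)² + 15)*(-70) = (1 + 15)*(-70) = 16*(-70) = -1120)
p*T = 26*(-1120) = -29120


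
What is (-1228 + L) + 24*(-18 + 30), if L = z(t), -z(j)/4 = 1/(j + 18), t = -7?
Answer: -10344/11 ≈ -940.36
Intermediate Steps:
z(j) = -4/(18 + j) (z(j) = -4/(j + 18) = -4/(18 + j))
L = -4/11 (L = -4/(18 - 7) = -4/11 ≈ -0.36364)
(-1228 + L) + 24*(-18 + 30) = (-1228 - 4/11) + 24*(-18 + 30) = -13512/11 + 24*12 = -13512/11 + 288 = -10344/11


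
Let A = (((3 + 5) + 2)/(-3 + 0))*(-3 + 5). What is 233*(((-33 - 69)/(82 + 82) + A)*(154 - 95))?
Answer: -24648371/246 ≈ -1.0020e+5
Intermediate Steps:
A = -20/3 (A = ((8 + 2)/(-3))*2 = (10*(-1/3))*2 = -10/3*2 = -20/3 ≈ -6.6667)
233*(((-33 - 69)/(82 + 82) + A)*(154 - 95)) = 233*(((-33 - 69)/(82 + 82) - 20/3)*(154 - 95)) = 233*((-102/164 - 20/3)*59) = 233*((-102*1/164 - 20/3)*59) = 233*((-51/82 - 20/3)*59) = 233*(-1793/246*59) = 233*(-105787/246) = -24648371/246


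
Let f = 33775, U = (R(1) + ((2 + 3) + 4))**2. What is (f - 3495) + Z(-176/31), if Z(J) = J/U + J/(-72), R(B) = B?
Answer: 211203154/6975 ≈ 30280.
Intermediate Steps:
U = 100 (U = (1 + ((2 + 3) + 4))**2 = (1 + (5 + 4))**2 = (1 + 9)**2 = 10**2 = 100)
Z(J) = -7*J/1800 (Z(J) = J/100 + J/(-72) = J*(1/100) + J*(-1/72) = J/100 - J/72 = -7*J/1800)
(f - 3495) + Z(-176/31) = (33775 - 3495) - (-154)/(225*31) = 30280 - (-154)/(225*31) = 30280 - 7/1800*(-176/31) = 30280 + 154/6975 = 211203154/6975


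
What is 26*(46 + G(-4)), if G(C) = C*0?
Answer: 1196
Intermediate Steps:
G(C) = 0
26*(46 + G(-4)) = 26*(46 + 0) = 26*46 = 1196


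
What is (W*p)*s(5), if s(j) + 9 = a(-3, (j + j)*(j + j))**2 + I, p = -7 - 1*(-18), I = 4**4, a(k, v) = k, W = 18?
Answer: 50688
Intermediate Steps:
I = 256
p = 11 (p = -7 + 18 = 11)
s(j) = 256 (s(j) = -9 + ((-3)**2 + 256) = -9 + (9 + 256) = -9 + 265 = 256)
(W*p)*s(5) = (18*11)*256 = 198*256 = 50688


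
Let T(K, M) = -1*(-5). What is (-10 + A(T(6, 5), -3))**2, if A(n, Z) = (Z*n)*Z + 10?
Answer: 2025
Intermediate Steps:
T(K, M) = 5
A(n, Z) = 10 + n*Z**2 (A(n, Z) = n*Z**2 + 10 = 10 + n*Z**2)
(-10 + A(T(6, 5), -3))**2 = (-10 + (10 + 5*(-3)**2))**2 = (-10 + (10 + 5*9))**2 = (-10 + (10 + 45))**2 = (-10 + 55)**2 = 45**2 = 2025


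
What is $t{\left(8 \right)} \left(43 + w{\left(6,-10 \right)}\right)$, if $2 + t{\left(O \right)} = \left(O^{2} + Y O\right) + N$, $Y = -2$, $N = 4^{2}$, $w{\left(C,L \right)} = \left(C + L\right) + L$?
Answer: $1798$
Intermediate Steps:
$w{\left(C,L \right)} = C + 2 L$
$N = 16$
$t{\left(O \right)} = 14 + O^{2} - 2 O$ ($t{\left(O \right)} = -2 + \left(\left(O^{2} - 2 O\right) + 16\right) = -2 + \left(16 + O^{2} - 2 O\right) = 14 + O^{2} - 2 O$)
$t{\left(8 \right)} \left(43 + w{\left(6,-10 \right)}\right) = \left(14 + 8^{2} - 16\right) \left(43 + \left(6 + 2 \left(-10\right)\right)\right) = \left(14 + 64 - 16\right) \left(43 + \left(6 - 20\right)\right) = 62 \left(43 - 14\right) = 62 \cdot 29 = 1798$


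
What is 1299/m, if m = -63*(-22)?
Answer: 433/462 ≈ 0.93723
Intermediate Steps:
m = 1386
1299/m = 1299/1386 = 1299*(1/1386) = 433/462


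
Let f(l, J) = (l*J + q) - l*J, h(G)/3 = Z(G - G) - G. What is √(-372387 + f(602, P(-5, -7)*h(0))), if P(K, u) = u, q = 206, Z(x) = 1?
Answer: I*√372181 ≈ 610.07*I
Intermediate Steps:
h(G) = 3 - 3*G (h(G) = 3*(1 - G) = 3 - 3*G)
f(l, J) = 206 (f(l, J) = (l*J + 206) - l*J = (J*l + 206) - J*l = (206 + J*l) - J*l = 206)
√(-372387 + f(602, P(-5, -7)*h(0))) = √(-372387 + 206) = √(-372181) = I*√372181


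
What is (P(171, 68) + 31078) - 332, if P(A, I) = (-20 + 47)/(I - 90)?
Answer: 676385/22 ≈ 30745.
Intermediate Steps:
P(A, I) = 27/(-90 + I)
(P(171, 68) + 31078) - 332 = (27/(-90 + 68) + 31078) - 332 = (27/(-22) + 31078) - 332 = (27*(-1/22) + 31078) - 332 = (-27/22 + 31078) - 332 = 683689/22 - 332 = 676385/22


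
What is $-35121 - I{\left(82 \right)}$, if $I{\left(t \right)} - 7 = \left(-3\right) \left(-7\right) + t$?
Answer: $-35231$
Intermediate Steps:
$I{\left(t \right)} = 28 + t$ ($I{\left(t \right)} = 7 + \left(\left(-3\right) \left(-7\right) + t\right) = 7 + \left(21 + t\right) = 28 + t$)
$-35121 - I{\left(82 \right)} = -35121 - \left(28 + 82\right) = -35121 - 110 = -35231$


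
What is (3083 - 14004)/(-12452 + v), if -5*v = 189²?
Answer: 54605/97981 ≈ 0.55730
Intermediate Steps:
v = -35721/5 (v = -⅕*189² = -⅕*35721 = -35721/5 ≈ -7144.2)
(3083 - 14004)/(-12452 + v) = (3083 - 14004)/(-12452 - 35721/5) = -10921/(-97981/5) = -10921*(-5/97981) = 54605/97981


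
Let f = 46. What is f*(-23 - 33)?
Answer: -2576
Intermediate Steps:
f*(-23 - 33) = 46*(-23 - 33) = 46*(-56) = -2576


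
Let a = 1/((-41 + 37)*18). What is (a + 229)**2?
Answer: 271821169/5184 ≈ 52435.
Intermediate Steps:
a = -1/72 (a = 1/(-4*18) = 1/(-72) = -1/72 ≈ -0.013889)
(a + 229)**2 = (-1/72 + 229)**2 = (16487/72)**2 = 271821169/5184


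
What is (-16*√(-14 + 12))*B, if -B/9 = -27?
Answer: -3888*I*√2 ≈ -5498.5*I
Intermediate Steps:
B = 243 (B = -9*(-27) = 243)
(-16*√(-14 + 12))*B = -16*√(-14 + 12)*243 = -16*I*√2*243 = -3888*I*√2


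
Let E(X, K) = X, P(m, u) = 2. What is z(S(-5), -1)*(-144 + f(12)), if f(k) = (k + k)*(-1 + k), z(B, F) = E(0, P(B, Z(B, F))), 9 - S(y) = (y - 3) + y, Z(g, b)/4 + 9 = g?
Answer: 0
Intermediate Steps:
Z(g, b) = -36 + 4*g
S(y) = 12 - 2*y (S(y) = 9 - ((y - 3) + y) = 9 - ((-3 + y) + y) = 9 - (-3 + 2*y) = 9 + (3 - 2*y) = 12 - 2*y)
z(B, F) = 0
f(k) = 2*k*(-1 + k) (f(k) = (2*k)*(-1 + k) = 2*k*(-1 + k))
z(S(-5), -1)*(-144 + f(12)) = 0*(-144 + 2*12*(-1 + 12)) = 0*(-144 + 2*12*11) = 0*(-144 + 264) = 0*120 = 0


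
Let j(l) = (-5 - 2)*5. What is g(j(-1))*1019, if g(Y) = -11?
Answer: -11209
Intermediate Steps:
j(l) = -35 (j(l) = -7*5 = -35)
g(j(-1))*1019 = -11*1019 = -11209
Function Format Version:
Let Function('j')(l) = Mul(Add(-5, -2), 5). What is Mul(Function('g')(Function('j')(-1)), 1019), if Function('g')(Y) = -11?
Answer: -11209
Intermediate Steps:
Function('j')(l) = -35 (Function('j')(l) = Mul(-7, 5) = -35)
Mul(Function('g')(Function('j')(-1)), 1019) = Mul(-11, 1019) = -11209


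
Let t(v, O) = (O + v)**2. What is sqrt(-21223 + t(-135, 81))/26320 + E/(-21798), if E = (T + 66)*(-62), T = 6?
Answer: 248/1211 + I*sqrt(18307)/26320 ≈ 0.20479 + 0.0051407*I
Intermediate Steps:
E = -4464 (E = (6 + 66)*(-62) = 72*(-62) = -4464)
sqrt(-21223 + t(-135, 81))/26320 + E/(-21798) = sqrt(-21223 + (81 - 135)**2)/26320 - 4464/(-21798) = sqrt(-21223 + (-54)**2)*(1/26320) - 4464*(-1/21798) = sqrt(-21223 + 2916)*(1/26320) + 248/1211 = sqrt(-18307)*(1/26320) + 248/1211 = (I*sqrt(18307))*(1/26320) + 248/1211 = I*sqrt(18307)/26320 + 248/1211 = 248/1211 + I*sqrt(18307)/26320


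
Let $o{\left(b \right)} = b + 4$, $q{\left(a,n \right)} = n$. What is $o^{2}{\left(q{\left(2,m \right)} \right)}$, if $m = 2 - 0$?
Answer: $36$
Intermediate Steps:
$m = 2$ ($m = 2 + 0 = 2$)
$o{\left(b \right)} = 4 + b$
$o^{2}{\left(q{\left(2,m \right)} \right)} = \left(4 + 2\right)^{2} = 6^{2} = 36$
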